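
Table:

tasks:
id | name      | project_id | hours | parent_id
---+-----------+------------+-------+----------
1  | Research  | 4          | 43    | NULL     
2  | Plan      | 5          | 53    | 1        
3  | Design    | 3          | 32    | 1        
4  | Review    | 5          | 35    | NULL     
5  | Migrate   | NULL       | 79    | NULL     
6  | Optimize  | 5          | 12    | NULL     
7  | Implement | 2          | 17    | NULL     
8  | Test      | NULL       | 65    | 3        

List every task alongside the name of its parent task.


This is a self-join: tasks is joined to a second copy of itself, matching each row's parent_id to another row's id. Use LEFT JOIN so rows with parent_id=NULL are kept.
  - task 1 (Research): parent_id=NULL -> NULL
  - task 2 (Plan): parent_id=1 -> Research
  - task 3 (Design): parent_id=1 -> Research
  - task 4 (Review): parent_id=NULL -> NULL
  - task 5 (Migrate): parent_id=NULL -> NULL
  - task 6 (Optimize): parent_id=NULL -> NULL
  - task 7 (Implement): parent_id=NULL -> NULL
  - task 8 (Test): parent_id=3 -> Design

SQL:
SELECT a.name AS item, b.name AS parent
FROM tasks a
LEFT JOIN tasks b ON a.parent_id = b.id

Result:
item      | parent  
----------+---------
Research  | NULL    
Plan      | Research
Design    | Research
Review    | NULL    
Migrate   | NULL    
Optimize  | NULL    
Implement | NULL    
Test      | Design  


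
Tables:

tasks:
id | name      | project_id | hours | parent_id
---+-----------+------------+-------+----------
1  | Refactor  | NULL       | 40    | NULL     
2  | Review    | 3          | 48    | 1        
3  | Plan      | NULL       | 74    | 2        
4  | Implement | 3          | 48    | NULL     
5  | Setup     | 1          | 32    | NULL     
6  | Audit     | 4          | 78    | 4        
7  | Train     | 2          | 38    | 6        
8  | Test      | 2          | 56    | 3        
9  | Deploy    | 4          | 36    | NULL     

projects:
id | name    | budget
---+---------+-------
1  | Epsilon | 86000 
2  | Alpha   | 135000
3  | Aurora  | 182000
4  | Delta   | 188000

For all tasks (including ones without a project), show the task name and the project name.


LEFT JOIN keeps every row from tasks (the left table); where project_id has no match in projects, the project columns become NULL. Walk through each task:
  - task 1 (Refactor): project_id=NULL, no match -> kept with NULL
  - task 2 (Review): project_id=3 -> matches Aurora
  - task 3 (Plan): project_id=NULL, no match -> kept with NULL
  - task 4 (Implement): project_id=3 -> matches Aurora
  - task 5 (Setup): project_id=1 -> matches Epsilon
  - task 6 (Audit): project_id=4 -> matches Delta
  - task 7 (Train): project_id=2 -> matches Alpha
  - task 8 (Test): project_id=2 -> matches Alpha
  - task 9 (Deploy): project_id=4 -> matches Delta
All 9 rows appear; 2 have NULL project.

SQL:
SELECT a.name, b.name AS project
FROM tasks a
LEFT JOIN projects b ON a.project_id = b.id

Result:
name      | project
----------+--------
Refactor  | NULL   
Review    | Aurora 
Plan      | NULL   
Implement | Aurora 
Setup     | Epsilon
Audit     | Delta  
Train     | Alpha  
Test      | Alpha  
Deploy    | Delta  


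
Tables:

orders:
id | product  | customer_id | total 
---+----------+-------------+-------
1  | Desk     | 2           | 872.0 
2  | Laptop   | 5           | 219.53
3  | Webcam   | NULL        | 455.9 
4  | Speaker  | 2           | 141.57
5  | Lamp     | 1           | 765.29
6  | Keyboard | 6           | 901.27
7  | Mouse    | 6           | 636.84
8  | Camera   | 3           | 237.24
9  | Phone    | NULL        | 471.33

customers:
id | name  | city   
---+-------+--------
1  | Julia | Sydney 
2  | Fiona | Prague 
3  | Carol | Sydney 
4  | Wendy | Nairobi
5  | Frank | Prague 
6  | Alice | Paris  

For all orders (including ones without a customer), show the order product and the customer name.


LEFT JOIN keeps every row from orders (the left table); where customer_id has no match in customers, the customer columns become NULL. Walk through each order:
  - order 1 (Desk): customer_id=2 -> matches Fiona
  - order 2 (Laptop): customer_id=5 -> matches Frank
  - order 3 (Webcam): customer_id=NULL, no match -> kept with NULL
  - order 4 (Speaker): customer_id=2 -> matches Fiona
  - order 5 (Lamp): customer_id=1 -> matches Julia
  - order 6 (Keyboard): customer_id=6 -> matches Alice
  - order 7 (Mouse): customer_id=6 -> matches Alice
  - order 8 (Camera): customer_id=3 -> matches Carol
  - order 9 (Phone): customer_id=NULL, no match -> kept with NULL
All 9 rows appear; 2 have NULL customer.

SQL:
SELECT a.product, b.name AS customer
FROM orders a
LEFT JOIN customers b ON a.customer_id = b.id

Result:
product  | customer
---------+---------
Desk     | Fiona   
Laptop   | Frank   
Webcam   | NULL    
Speaker  | Fiona   
Lamp     | Julia   
Keyboard | Alice   
Mouse    | Alice   
Camera   | Carol   
Phone    | NULL    


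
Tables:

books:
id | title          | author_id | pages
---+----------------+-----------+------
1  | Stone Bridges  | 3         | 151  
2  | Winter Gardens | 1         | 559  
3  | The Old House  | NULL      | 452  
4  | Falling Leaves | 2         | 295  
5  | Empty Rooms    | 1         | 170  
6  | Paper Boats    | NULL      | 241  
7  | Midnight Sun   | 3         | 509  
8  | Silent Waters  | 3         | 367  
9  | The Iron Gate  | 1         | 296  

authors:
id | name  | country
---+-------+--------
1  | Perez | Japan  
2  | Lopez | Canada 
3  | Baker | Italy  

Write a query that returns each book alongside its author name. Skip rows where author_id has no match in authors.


INNER JOIN keeps only books rows whose author_id matches an id in authors. Walk through each book:
  - book 1 (Stone Bridges): author_id=3 -> matches Baker
  - book 2 (Winter Gardens): author_id=1 -> matches Perez
  - book 3 (The Old House): author_id=NULL, no match -> dropped
  - book 4 (Falling Leaves): author_id=2 -> matches Lopez
  - book 5 (Empty Rooms): author_id=1 -> matches Perez
  - book 6 (Paper Boats): author_id=NULL, no match -> dropped
  - book 7 (Midnight Sun): author_id=3 -> matches Baker
  - book 8 (Silent Waters): author_id=3 -> matches Baker
  - book 9 (The Iron Gate): author_id=1 -> matches Perez
So 2 of 9 rows are dropped.

SQL:
SELECT a.title, b.name AS author
FROM books a
INNER JOIN authors b ON a.author_id = b.id

Result:
title          | author
---------------+-------
Stone Bridges  | Baker 
Winter Gardens | Perez 
Falling Leaves | Lopez 
Empty Rooms    | Perez 
Midnight Sun   | Baker 
Silent Waters  | Baker 
The Iron Gate  | Perez 


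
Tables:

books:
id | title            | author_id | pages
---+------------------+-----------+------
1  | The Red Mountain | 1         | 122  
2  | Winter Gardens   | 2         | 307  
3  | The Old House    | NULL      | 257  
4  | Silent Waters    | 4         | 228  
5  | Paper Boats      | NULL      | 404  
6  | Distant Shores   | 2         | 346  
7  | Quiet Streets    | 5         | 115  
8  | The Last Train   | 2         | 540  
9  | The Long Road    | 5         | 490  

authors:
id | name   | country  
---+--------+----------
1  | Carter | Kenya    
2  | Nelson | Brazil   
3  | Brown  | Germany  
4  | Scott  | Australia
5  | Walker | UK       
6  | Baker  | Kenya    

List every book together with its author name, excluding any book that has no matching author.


INNER JOIN keeps only books rows whose author_id matches an id in authors. Walk through each book:
  - book 1 (The Red Mountain): author_id=1 -> matches Carter
  - book 2 (Winter Gardens): author_id=2 -> matches Nelson
  - book 3 (The Old House): author_id=NULL, no match -> dropped
  - book 4 (Silent Waters): author_id=4 -> matches Scott
  - book 5 (Paper Boats): author_id=NULL, no match -> dropped
  - book 6 (Distant Shores): author_id=2 -> matches Nelson
  - book 7 (Quiet Streets): author_id=5 -> matches Walker
  - book 8 (The Last Train): author_id=2 -> matches Nelson
  - book 9 (The Long Road): author_id=5 -> matches Walker
So 2 of 9 rows are dropped.

SQL:
SELECT a.title, b.name AS author
FROM books a
INNER JOIN authors b ON a.author_id = b.id

Result:
title            | author
-----------------+-------
The Red Mountain | Carter
Winter Gardens   | Nelson
Silent Waters    | Scott 
Distant Shores   | Nelson
Quiet Streets    | Walker
The Last Train   | Nelson
The Long Road    | Walker


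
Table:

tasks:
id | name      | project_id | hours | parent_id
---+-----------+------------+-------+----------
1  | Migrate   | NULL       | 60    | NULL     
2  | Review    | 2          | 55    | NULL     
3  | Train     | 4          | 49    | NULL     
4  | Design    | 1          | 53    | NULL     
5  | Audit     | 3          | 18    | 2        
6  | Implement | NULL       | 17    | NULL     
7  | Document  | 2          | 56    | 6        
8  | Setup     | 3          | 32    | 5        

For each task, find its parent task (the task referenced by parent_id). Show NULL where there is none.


This is a self-join: tasks is joined to a second copy of itself, matching each row's parent_id to another row's id. Use LEFT JOIN so rows with parent_id=NULL are kept.
  - task 1 (Migrate): parent_id=NULL -> NULL
  - task 2 (Review): parent_id=NULL -> NULL
  - task 3 (Train): parent_id=NULL -> NULL
  - task 4 (Design): parent_id=NULL -> NULL
  - task 5 (Audit): parent_id=2 -> Review
  - task 6 (Implement): parent_id=NULL -> NULL
  - task 7 (Document): parent_id=6 -> Implement
  - task 8 (Setup): parent_id=5 -> Audit

SQL:
SELECT a.name AS item, b.name AS parent
FROM tasks a
LEFT JOIN tasks b ON a.parent_id = b.id

Result:
item      | parent   
----------+----------
Migrate   | NULL     
Review    | NULL     
Train     | NULL     
Design    | NULL     
Audit     | Review   
Implement | NULL     
Document  | Implement
Setup     | Audit    


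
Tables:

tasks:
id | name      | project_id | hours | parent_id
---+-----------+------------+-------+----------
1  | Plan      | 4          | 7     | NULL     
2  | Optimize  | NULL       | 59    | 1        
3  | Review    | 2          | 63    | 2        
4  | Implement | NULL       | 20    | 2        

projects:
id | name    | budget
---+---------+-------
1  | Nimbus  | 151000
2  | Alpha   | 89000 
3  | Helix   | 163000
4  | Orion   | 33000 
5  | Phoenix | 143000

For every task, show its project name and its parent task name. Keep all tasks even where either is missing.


Two LEFT JOINs from the same base table tasks: one to projects via project_id, one to tasks itself via parent_id. Both are LEFT so every task is preserved.
Match against projects:
  - task 1 (Plan): project_id=4 -> matches Orion
  - task 2 (Optimize): project_id=NULL, no match -> kept with NULL
  - task 3 (Review): project_id=2 -> matches Alpha
  - task 4 (Implement): project_id=NULL, no match -> kept with NULL
Match against tasks (self):
  - task 1 (Plan): parent_id=NULL -> NULL
  - task 2 (Optimize): parent_id=1 -> Plan
  - task 3 (Review): parent_id=2 -> Optimize
  - task 4 (Implement): parent_id=2 -> Optimize

SQL:
SELECT a.name, b.name AS project, c.name AS parent
FROM tasks a
LEFT JOIN projects b ON a.project_id = b.id
LEFT JOIN tasks c ON a.parent_id = c.id

Result:
name      | project | parent  
----------+---------+---------
Plan      | Orion   | NULL    
Optimize  | NULL    | Plan    
Review    | Alpha   | Optimize
Implement | NULL    | Optimize


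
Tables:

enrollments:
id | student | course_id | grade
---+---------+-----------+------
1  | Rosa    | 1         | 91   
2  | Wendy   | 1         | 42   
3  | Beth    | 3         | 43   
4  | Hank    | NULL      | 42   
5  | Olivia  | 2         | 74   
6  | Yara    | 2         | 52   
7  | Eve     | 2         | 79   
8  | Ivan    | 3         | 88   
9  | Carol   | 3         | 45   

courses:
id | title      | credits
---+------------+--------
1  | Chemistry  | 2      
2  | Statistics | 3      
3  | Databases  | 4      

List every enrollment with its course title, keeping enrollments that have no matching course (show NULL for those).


LEFT JOIN keeps every row from enrollments (the left table); where course_id has no match in courses, the course columns become NULL. Walk through each enrollment:
  - enrollment 1 (Rosa): course_id=1 -> matches Chemistry
  - enrollment 2 (Wendy): course_id=1 -> matches Chemistry
  - enrollment 3 (Beth): course_id=3 -> matches Databases
  - enrollment 4 (Hank): course_id=NULL, no match -> kept with NULL
  - enrollment 5 (Olivia): course_id=2 -> matches Statistics
  - enrollment 6 (Yara): course_id=2 -> matches Statistics
  - enrollment 7 (Eve): course_id=2 -> matches Statistics
  - enrollment 8 (Ivan): course_id=3 -> matches Databases
  - enrollment 9 (Carol): course_id=3 -> matches Databases
All 9 rows appear; 1 has NULL course.

SQL:
SELECT a.student, b.title AS course
FROM enrollments a
LEFT JOIN courses b ON a.course_id = b.id

Result:
student | course    
--------+-----------
Rosa    | Chemistry 
Wendy   | Chemistry 
Beth    | Databases 
Hank    | NULL      
Olivia  | Statistics
Yara    | Statistics
Eve     | Statistics
Ivan    | Databases 
Carol   | Databases 


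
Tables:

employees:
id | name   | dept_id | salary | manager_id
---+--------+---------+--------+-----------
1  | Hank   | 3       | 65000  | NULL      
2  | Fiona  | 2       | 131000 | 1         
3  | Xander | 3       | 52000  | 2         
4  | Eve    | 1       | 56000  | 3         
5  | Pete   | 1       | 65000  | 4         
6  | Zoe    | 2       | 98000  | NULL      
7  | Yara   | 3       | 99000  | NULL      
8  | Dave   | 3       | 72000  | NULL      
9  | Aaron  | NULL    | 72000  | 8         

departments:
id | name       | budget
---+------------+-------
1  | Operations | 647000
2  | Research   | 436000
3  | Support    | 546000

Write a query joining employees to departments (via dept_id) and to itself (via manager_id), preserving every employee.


Two LEFT JOINs from the same base table employees: one to departments via dept_id, one to employees itself via manager_id. Both are LEFT so every employee is preserved.
Match against departments:
  - employee 1 (Hank): dept_id=3 -> matches Support
  - employee 2 (Fiona): dept_id=2 -> matches Research
  - employee 3 (Xander): dept_id=3 -> matches Support
  - employee 4 (Eve): dept_id=1 -> matches Operations
  - employee 5 (Pete): dept_id=1 -> matches Operations
  - employee 6 (Zoe): dept_id=2 -> matches Research
  - employee 7 (Yara): dept_id=3 -> matches Support
  - employee 8 (Dave): dept_id=3 -> matches Support
  - employee 9 (Aaron): dept_id=NULL, no match -> kept with NULL
Match against employees (self):
  - employee 1 (Hank): manager_id=NULL -> NULL
  - employee 2 (Fiona): manager_id=1 -> Hank
  - employee 3 (Xander): manager_id=2 -> Fiona
  - employee 4 (Eve): manager_id=3 -> Xander
  - employee 5 (Pete): manager_id=4 -> Eve
  - employee 6 (Zoe): manager_id=NULL -> NULL
  - employee 7 (Yara): manager_id=NULL -> NULL
  - employee 8 (Dave): manager_id=NULL -> NULL
  - employee 9 (Aaron): manager_id=8 -> Dave

SQL:
SELECT a.name, b.name AS department, c.name AS manager
FROM employees a
LEFT JOIN departments b ON a.dept_id = b.id
LEFT JOIN employees c ON a.manager_id = c.id

Result:
name   | department | manager
-------+------------+--------
Hank   | Support    | NULL   
Fiona  | Research   | Hank   
Xander | Support    | Fiona  
Eve    | Operations | Xander 
Pete   | Operations | Eve    
Zoe    | Research   | NULL   
Yara   | Support    | NULL   
Dave   | Support    | NULL   
Aaron  | NULL       | Dave   


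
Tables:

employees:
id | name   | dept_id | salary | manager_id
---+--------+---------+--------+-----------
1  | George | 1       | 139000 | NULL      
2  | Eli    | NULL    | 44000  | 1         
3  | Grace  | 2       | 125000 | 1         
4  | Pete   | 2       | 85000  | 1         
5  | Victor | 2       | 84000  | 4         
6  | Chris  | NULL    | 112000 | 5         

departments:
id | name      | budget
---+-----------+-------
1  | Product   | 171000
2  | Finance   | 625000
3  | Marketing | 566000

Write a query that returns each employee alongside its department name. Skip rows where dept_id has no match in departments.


INNER JOIN keeps only employees rows whose dept_id matches an id in departments. Walk through each employee:
  - employee 1 (George): dept_id=1 -> matches Product
  - employee 2 (Eli): dept_id=NULL, no match -> dropped
  - employee 3 (Grace): dept_id=2 -> matches Finance
  - employee 4 (Pete): dept_id=2 -> matches Finance
  - employee 5 (Victor): dept_id=2 -> matches Finance
  - employee 6 (Chris): dept_id=NULL, no match -> dropped
So 2 of 6 rows are dropped.

SQL:
SELECT a.name, b.name AS department
FROM employees a
INNER JOIN departments b ON a.dept_id = b.id

Result:
name   | department
-------+-----------
George | Product   
Grace  | Finance   
Pete   | Finance   
Victor | Finance   


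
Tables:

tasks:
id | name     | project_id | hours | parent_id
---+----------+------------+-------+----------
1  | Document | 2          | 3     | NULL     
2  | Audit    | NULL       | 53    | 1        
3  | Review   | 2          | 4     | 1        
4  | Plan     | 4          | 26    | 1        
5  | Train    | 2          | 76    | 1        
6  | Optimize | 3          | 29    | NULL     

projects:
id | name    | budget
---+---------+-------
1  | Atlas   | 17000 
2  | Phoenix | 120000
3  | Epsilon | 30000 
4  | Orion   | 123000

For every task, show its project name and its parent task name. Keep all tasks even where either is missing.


Two LEFT JOINs from the same base table tasks: one to projects via project_id, one to tasks itself via parent_id. Both are LEFT so every task is preserved.
Match against projects:
  - task 1 (Document): project_id=2 -> matches Phoenix
  - task 2 (Audit): project_id=NULL, no match -> kept with NULL
  - task 3 (Review): project_id=2 -> matches Phoenix
  - task 4 (Plan): project_id=4 -> matches Orion
  - task 5 (Train): project_id=2 -> matches Phoenix
  - task 6 (Optimize): project_id=3 -> matches Epsilon
Match against tasks (self):
  - task 1 (Document): parent_id=NULL -> NULL
  - task 2 (Audit): parent_id=1 -> Document
  - task 3 (Review): parent_id=1 -> Document
  - task 4 (Plan): parent_id=1 -> Document
  - task 5 (Train): parent_id=1 -> Document
  - task 6 (Optimize): parent_id=NULL -> NULL

SQL:
SELECT a.name, b.name AS project, c.name AS parent
FROM tasks a
LEFT JOIN projects b ON a.project_id = b.id
LEFT JOIN tasks c ON a.parent_id = c.id

Result:
name     | project | parent  
---------+---------+---------
Document | Phoenix | NULL    
Audit    | NULL    | Document
Review   | Phoenix | Document
Plan     | Orion   | Document
Train    | Phoenix | Document
Optimize | Epsilon | NULL    


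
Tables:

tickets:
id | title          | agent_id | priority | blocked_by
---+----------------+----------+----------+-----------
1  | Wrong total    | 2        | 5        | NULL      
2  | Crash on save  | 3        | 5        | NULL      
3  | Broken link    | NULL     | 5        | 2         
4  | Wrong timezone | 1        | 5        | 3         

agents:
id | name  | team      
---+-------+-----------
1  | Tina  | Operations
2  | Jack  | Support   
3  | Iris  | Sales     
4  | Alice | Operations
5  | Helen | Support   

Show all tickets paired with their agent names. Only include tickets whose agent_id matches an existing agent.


INNER JOIN keeps only tickets rows whose agent_id matches an id in agents. Walk through each ticket:
  - ticket 1 (Wrong total): agent_id=2 -> matches Jack
  - ticket 2 (Crash on save): agent_id=3 -> matches Iris
  - ticket 3 (Broken link): agent_id=NULL, no match -> dropped
  - ticket 4 (Wrong timezone): agent_id=1 -> matches Tina
So 1 of 4 rows is dropped.

SQL:
SELECT a.title, b.name AS agent
FROM tickets a
INNER JOIN agents b ON a.agent_id = b.id

Result:
title          | agent
---------------+------
Wrong total    | Jack 
Crash on save  | Iris 
Wrong timezone | Tina 


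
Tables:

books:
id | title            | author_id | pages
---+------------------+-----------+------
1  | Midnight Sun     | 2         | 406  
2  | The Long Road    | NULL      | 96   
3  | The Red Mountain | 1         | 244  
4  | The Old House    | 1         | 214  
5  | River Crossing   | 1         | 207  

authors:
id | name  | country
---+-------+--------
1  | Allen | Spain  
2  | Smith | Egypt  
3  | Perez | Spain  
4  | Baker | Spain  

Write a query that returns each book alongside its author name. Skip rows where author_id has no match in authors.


INNER JOIN keeps only books rows whose author_id matches an id in authors. Walk through each book:
  - book 1 (Midnight Sun): author_id=2 -> matches Smith
  - book 2 (The Long Road): author_id=NULL, no match -> dropped
  - book 3 (The Red Mountain): author_id=1 -> matches Allen
  - book 4 (The Old House): author_id=1 -> matches Allen
  - book 5 (River Crossing): author_id=1 -> matches Allen
So 1 of 5 rows is dropped.

SQL:
SELECT a.title, b.name AS author
FROM books a
INNER JOIN authors b ON a.author_id = b.id

Result:
title            | author
-----------------+-------
Midnight Sun     | Smith 
The Red Mountain | Allen 
The Old House    | Allen 
River Crossing   | Allen 


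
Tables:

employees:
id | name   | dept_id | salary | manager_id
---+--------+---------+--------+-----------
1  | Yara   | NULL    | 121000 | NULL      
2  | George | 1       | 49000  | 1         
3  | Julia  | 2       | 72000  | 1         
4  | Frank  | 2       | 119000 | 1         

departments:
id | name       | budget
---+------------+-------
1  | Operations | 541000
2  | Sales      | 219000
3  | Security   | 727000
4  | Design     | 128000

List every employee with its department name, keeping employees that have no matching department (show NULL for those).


LEFT JOIN keeps every row from employees (the left table); where dept_id has no match in departments, the department columns become NULL. Walk through each employee:
  - employee 1 (Yara): dept_id=NULL, no match -> kept with NULL
  - employee 2 (George): dept_id=1 -> matches Operations
  - employee 3 (Julia): dept_id=2 -> matches Sales
  - employee 4 (Frank): dept_id=2 -> matches Sales
All 4 rows appear; 1 has NULL department.

SQL:
SELECT a.name, b.name AS department
FROM employees a
LEFT JOIN departments b ON a.dept_id = b.id

Result:
name   | department
-------+-----------
Yara   | NULL      
George | Operations
Julia  | Sales     
Frank  | Sales     


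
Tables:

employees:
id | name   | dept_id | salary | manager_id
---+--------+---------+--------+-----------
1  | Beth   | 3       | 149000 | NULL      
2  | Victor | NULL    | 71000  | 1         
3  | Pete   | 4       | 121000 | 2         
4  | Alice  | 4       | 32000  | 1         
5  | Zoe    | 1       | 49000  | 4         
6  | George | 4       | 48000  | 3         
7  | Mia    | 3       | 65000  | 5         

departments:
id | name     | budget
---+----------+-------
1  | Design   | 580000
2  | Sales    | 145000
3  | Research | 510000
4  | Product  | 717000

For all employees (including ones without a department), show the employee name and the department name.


LEFT JOIN keeps every row from employees (the left table); where dept_id has no match in departments, the department columns become NULL. Walk through each employee:
  - employee 1 (Beth): dept_id=3 -> matches Research
  - employee 2 (Victor): dept_id=NULL, no match -> kept with NULL
  - employee 3 (Pete): dept_id=4 -> matches Product
  - employee 4 (Alice): dept_id=4 -> matches Product
  - employee 5 (Zoe): dept_id=1 -> matches Design
  - employee 6 (George): dept_id=4 -> matches Product
  - employee 7 (Mia): dept_id=3 -> matches Research
All 7 rows appear; 1 has NULL department.

SQL:
SELECT a.name, b.name AS department
FROM employees a
LEFT JOIN departments b ON a.dept_id = b.id

Result:
name   | department
-------+-----------
Beth   | Research  
Victor | NULL      
Pete   | Product   
Alice  | Product   
Zoe    | Design    
George | Product   
Mia    | Research  


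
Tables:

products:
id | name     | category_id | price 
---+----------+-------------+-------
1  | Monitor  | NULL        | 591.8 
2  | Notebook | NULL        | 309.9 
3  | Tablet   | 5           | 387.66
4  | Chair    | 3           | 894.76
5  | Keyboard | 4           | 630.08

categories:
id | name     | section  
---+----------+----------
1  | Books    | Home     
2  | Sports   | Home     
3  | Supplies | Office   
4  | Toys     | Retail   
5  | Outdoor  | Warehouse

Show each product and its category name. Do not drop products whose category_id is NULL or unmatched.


LEFT JOIN keeps every row from products (the left table); where category_id has no match in categories, the category columns become NULL. Walk through each product:
  - product 1 (Monitor): category_id=NULL, no match -> kept with NULL
  - product 2 (Notebook): category_id=NULL, no match -> kept with NULL
  - product 3 (Tablet): category_id=5 -> matches Outdoor
  - product 4 (Chair): category_id=3 -> matches Supplies
  - product 5 (Keyboard): category_id=4 -> matches Toys
All 5 rows appear; 2 have NULL category.

SQL:
SELECT a.name, b.name AS category
FROM products a
LEFT JOIN categories b ON a.category_id = b.id

Result:
name     | category
---------+---------
Monitor  | NULL    
Notebook | NULL    
Tablet   | Outdoor 
Chair    | Supplies
Keyboard | Toys    


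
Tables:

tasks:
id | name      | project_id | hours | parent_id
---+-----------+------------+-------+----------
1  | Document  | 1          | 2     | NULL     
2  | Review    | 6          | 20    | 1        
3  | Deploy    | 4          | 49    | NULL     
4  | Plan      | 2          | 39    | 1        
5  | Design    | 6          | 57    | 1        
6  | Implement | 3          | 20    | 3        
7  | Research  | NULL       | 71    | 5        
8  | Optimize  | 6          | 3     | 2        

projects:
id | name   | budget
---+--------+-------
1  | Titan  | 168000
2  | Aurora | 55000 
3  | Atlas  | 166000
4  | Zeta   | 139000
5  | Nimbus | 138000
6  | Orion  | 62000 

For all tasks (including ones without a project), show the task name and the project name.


LEFT JOIN keeps every row from tasks (the left table); where project_id has no match in projects, the project columns become NULL. Walk through each task:
  - task 1 (Document): project_id=1 -> matches Titan
  - task 2 (Review): project_id=6 -> matches Orion
  - task 3 (Deploy): project_id=4 -> matches Zeta
  - task 4 (Plan): project_id=2 -> matches Aurora
  - task 5 (Design): project_id=6 -> matches Orion
  - task 6 (Implement): project_id=3 -> matches Atlas
  - task 7 (Research): project_id=NULL, no match -> kept with NULL
  - task 8 (Optimize): project_id=6 -> matches Orion
All 8 rows appear; 1 has NULL project.

SQL:
SELECT a.name, b.name AS project
FROM tasks a
LEFT JOIN projects b ON a.project_id = b.id

Result:
name      | project
----------+--------
Document  | Titan  
Review    | Orion  
Deploy    | Zeta   
Plan      | Aurora 
Design    | Orion  
Implement | Atlas  
Research  | NULL   
Optimize  | Orion  


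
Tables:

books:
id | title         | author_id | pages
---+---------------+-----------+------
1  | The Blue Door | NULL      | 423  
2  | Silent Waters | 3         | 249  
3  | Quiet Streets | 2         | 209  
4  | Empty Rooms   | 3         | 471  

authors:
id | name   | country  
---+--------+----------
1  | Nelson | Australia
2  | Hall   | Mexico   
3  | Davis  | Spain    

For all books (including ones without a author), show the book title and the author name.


LEFT JOIN keeps every row from books (the left table); where author_id has no match in authors, the author columns become NULL. Walk through each book:
  - book 1 (The Blue Door): author_id=NULL, no match -> kept with NULL
  - book 2 (Silent Waters): author_id=3 -> matches Davis
  - book 3 (Quiet Streets): author_id=2 -> matches Hall
  - book 4 (Empty Rooms): author_id=3 -> matches Davis
All 4 rows appear; 1 has NULL author.

SQL:
SELECT a.title, b.name AS author
FROM books a
LEFT JOIN authors b ON a.author_id = b.id

Result:
title         | author
--------------+-------
The Blue Door | NULL  
Silent Waters | Davis 
Quiet Streets | Hall  
Empty Rooms   | Davis 


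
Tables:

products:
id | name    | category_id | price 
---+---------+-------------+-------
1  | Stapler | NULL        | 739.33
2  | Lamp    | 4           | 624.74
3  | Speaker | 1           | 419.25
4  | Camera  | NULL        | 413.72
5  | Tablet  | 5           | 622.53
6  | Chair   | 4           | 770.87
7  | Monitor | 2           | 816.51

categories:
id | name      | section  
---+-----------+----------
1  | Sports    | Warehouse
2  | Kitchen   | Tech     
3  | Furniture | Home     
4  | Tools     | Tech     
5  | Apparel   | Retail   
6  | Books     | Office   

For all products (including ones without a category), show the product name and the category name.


LEFT JOIN keeps every row from products (the left table); where category_id has no match in categories, the category columns become NULL. Walk through each product:
  - product 1 (Stapler): category_id=NULL, no match -> kept with NULL
  - product 2 (Lamp): category_id=4 -> matches Tools
  - product 3 (Speaker): category_id=1 -> matches Sports
  - product 4 (Camera): category_id=NULL, no match -> kept with NULL
  - product 5 (Tablet): category_id=5 -> matches Apparel
  - product 6 (Chair): category_id=4 -> matches Tools
  - product 7 (Monitor): category_id=2 -> matches Kitchen
All 7 rows appear; 2 have NULL category.

SQL:
SELECT a.name, b.name AS category
FROM products a
LEFT JOIN categories b ON a.category_id = b.id

Result:
name    | category
--------+---------
Stapler | NULL    
Lamp    | Tools   
Speaker | Sports  
Camera  | NULL    
Tablet  | Apparel 
Chair   | Tools   
Monitor | Kitchen 


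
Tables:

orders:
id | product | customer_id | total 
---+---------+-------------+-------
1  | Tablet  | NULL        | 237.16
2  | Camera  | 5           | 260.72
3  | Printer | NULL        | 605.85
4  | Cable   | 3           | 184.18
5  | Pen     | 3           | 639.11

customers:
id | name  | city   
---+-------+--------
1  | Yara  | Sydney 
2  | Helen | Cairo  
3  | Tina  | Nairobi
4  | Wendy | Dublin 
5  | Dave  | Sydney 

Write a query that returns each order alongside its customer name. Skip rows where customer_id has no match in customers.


INNER JOIN keeps only orders rows whose customer_id matches an id in customers. Walk through each order:
  - order 1 (Tablet): customer_id=NULL, no match -> dropped
  - order 2 (Camera): customer_id=5 -> matches Dave
  - order 3 (Printer): customer_id=NULL, no match -> dropped
  - order 4 (Cable): customer_id=3 -> matches Tina
  - order 5 (Pen): customer_id=3 -> matches Tina
So 2 of 5 rows are dropped.

SQL:
SELECT a.product, b.name AS customer
FROM orders a
INNER JOIN customers b ON a.customer_id = b.id

Result:
product | customer
--------+---------
Camera  | Dave    
Cable   | Tina    
Pen     | Tina    


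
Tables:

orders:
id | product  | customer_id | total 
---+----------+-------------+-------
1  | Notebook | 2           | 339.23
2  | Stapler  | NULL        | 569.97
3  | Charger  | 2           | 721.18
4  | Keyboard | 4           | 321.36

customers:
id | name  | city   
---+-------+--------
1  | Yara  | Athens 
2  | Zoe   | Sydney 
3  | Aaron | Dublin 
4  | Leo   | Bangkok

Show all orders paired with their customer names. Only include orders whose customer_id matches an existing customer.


INNER JOIN keeps only orders rows whose customer_id matches an id in customers. Walk through each order:
  - order 1 (Notebook): customer_id=2 -> matches Zoe
  - order 2 (Stapler): customer_id=NULL, no match -> dropped
  - order 3 (Charger): customer_id=2 -> matches Zoe
  - order 4 (Keyboard): customer_id=4 -> matches Leo
So 1 of 4 rows is dropped.

SQL:
SELECT a.product, b.name AS customer
FROM orders a
INNER JOIN customers b ON a.customer_id = b.id

Result:
product  | customer
---------+---------
Notebook | Zoe     
Charger  | Zoe     
Keyboard | Leo     


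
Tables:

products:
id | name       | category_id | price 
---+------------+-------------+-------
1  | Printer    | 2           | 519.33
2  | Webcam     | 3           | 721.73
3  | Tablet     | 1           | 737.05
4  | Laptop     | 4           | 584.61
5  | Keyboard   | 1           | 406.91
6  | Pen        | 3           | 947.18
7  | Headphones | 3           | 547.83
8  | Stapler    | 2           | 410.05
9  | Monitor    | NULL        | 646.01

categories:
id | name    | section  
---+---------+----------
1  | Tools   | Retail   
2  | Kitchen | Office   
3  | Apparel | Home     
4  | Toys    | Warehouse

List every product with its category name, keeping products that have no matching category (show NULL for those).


LEFT JOIN keeps every row from products (the left table); where category_id has no match in categories, the category columns become NULL. Walk through each product:
  - product 1 (Printer): category_id=2 -> matches Kitchen
  - product 2 (Webcam): category_id=3 -> matches Apparel
  - product 3 (Tablet): category_id=1 -> matches Tools
  - product 4 (Laptop): category_id=4 -> matches Toys
  - product 5 (Keyboard): category_id=1 -> matches Tools
  - product 6 (Pen): category_id=3 -> matches Apparel
  - product 7 (Headphones): category_id=3 -> matches Apparel
  - product 8 (Stapler): category_id=2 -> matches Kitchen
  - product 9 (Monitor): category_id=NULL, no match -> kept with NULL
All 9 rows appear; 1 has NULL category.

SQL:
SELECT a.name, b.name AS category
FROM products a
LEFT JOIN categories b ON a.category_id = b.id

Result:
name       | category
-----------+---------
Printer    | Kitchen 
Webcam     | Apparel 
Tablet     | Tools   
Laptop     | Toys    
Keyboard   | Tools   
Pen        | Apparel 
Headphones | Apparel 
Stapler    | Kitchen 
Monitor    | NULL    


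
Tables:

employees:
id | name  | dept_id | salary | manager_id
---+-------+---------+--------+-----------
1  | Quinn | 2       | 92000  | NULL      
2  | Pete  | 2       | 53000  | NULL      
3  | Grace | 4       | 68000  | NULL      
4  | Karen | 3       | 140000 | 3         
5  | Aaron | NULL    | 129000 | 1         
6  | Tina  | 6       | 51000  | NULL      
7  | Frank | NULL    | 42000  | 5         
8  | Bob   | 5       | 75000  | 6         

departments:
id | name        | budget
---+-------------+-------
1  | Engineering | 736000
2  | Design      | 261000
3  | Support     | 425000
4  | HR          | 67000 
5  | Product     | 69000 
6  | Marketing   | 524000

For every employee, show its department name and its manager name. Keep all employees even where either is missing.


Two LEFT JOINs from the same base table employees: one to departments via dept_id, one to employees itself via manager_id. Both are LEFT so every employee is preserved.
Match against departments:
  - employee 1 (Quinn): dept_id=2 -> matches Design
  - employee 2 (Pete): dept_id=2 -> matches Design
  - employee 3 (Grace): dept_id=4 -> matches HR
  - employee 4 (Karen): dept_id=3 -> matches Support
  - employee 5 (Aaron): dept_id=NULL, no match -> kept with NULL
  - employee 6 (Tina): dept_id=6 -> matches Marketing
  - employee 7 (Frank): dept_id=NULL, no match -> kept with NULL
  - employee 8 (Bob): dept_id=5 -> matches Product
Match against employees (self):
  - employee 1 (Quinn): manager_id=NULL -> NULL
  - employee 2 (Pete): manager_id=NULL -> NULL
  - employee 3 (Grace): manager_id=NULL -> NULL
  - employee 4 (Karen): manager_id=3 -> Grace
  - employee 5 (Aaron): manager_id=1 -> Quinn
  - employee 6 (Tina): manager_id=NULL -> NULL
  - employee 7 (Frank): manager_id=5 -> Aaron
  - employee 8 (Bob): manager_id=6 -> Tina

SQL:
SELECT a.name, b.name AS department, c.name AS manager
FROM employees a
LEFT JOIN departments b ON a.dept_id = b.id
LEFT JOIN employees c ON a.manager_id = c.id

Result:
name  | department | manager
------+------------+--------
Quinn | Design     | NULL   
Pete  | Design     | NULL   
Grace | HR         | NULL   
Karen | Support    | Grace  
Aaron | NULL       | Quinn  
Tina  | Marketing  | NULL   
Frank | NULL       | Aaron  
Bob   | Product    | Tina   


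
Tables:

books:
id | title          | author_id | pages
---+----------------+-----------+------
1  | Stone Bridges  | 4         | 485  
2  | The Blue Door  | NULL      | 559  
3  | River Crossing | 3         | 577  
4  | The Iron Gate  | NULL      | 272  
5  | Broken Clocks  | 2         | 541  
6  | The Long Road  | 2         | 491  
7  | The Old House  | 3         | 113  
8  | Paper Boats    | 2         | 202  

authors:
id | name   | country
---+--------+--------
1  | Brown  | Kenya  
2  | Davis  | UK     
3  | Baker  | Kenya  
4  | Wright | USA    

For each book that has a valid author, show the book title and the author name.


INNER JOIN keeps only books rows whose author_id matches an id in authors. Walk through each book:
  - book 1 (Stone Bridges): author_id=4 -> matches Wright
  - book 2 (The Blue Door): author_id=NULL, no match -> dropped
  - book 3 (River Crossing): author_id=3 -> matches Baker
  - book 4 (The Iron Gate): author_id=NULL, no match -> dropped
  - book 5 (Broken Clocks): author_id=2 -> matches Davis
  - book 6 (The Long Road): author_id=2 -> matches Davis
  - book 7 (The Old House): author_id=3 -> matches Baker
  - book 8 (Paper Boats): author_id=2 -> matches Davis
So 2 of 8 rows are dropped.

SQL:
SELECT a.title, b.name AS author
FROM books a
INNER JOIN authors b ON a.author_id = b.id

Result:
title          | author
---------------+-------
Stone Bridges  | Wright
River Crossing | Baker 
Broken Clocks  | Davis 
The Long Road  | Davis 
The Old House  | Baker 
Paper Boats    | Davis 


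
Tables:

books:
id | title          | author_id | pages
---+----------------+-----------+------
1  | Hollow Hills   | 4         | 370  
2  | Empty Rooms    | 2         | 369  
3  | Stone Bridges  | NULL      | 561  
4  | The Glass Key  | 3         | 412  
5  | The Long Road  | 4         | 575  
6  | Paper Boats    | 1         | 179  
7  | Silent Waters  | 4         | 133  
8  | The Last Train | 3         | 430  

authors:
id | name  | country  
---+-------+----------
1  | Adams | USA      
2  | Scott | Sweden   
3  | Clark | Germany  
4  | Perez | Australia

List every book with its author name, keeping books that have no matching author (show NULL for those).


LEFT JOIN keeps every row from books (the left table); where author_id has no match in authors, the author columns become NULL. Walk through each book:
  - book 1 (Hollow Hills): author_id=4 -> matches Perez
  - book 2 (Empty Rooms): author_id=2 -> matches Scott
  - book 3 (Stone Bridges): author_id=NULL, no match -> kept with NULL
  - book 4 (The Glass Key): author_id=3 -> matches Clark
  - book 5 (The Long Road): author_id=4 -> matches Perez
  - book 6 (Paper Boats): author_id=1 -> matches Adams
  - book 7 (Silent Waters): author_id=4 -> matches Perez
  - book 8 (The Last Train): author_id=3 -> matches Clark
All 8 rows appear; 1 has NULL author.

SQL:
SELECT a.title, b.name AS author
FROM books a
LEFT JOIN authors b ON a.author_id = b.id

Result:
title          | author
---------------+-------
Hollow Hills   | Perez 
Empty Rooms    | Scott 
Stone Bridges  | NULL  
The Glass Key  | Clark 
The Long Road  | Perez 
Paper Boats    | Adams 
Silent Waters  | Perez 
The Last Train | Clark 


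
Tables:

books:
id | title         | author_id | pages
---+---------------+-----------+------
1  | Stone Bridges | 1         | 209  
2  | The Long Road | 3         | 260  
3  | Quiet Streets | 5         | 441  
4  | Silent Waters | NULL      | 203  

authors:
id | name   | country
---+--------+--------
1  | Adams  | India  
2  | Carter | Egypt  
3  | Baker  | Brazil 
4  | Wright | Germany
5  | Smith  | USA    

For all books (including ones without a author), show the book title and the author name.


LEFT JOIN keeps every row from books (the left table); where author_id has no match in authors, the author columns become NULL. Walk through each book:
  - book 1 (Stone Bridges): author_id=1 -> matches Adams
  - book 2 (The Long Road): author_id=3 -> matches Baker
  - book 3 (Quiet Streets): author_id=5 -> matches Smith
  - book 4 (Silent Waters): author_id=NULL, no match -> kept with NULL
All 4 rows appear; 1 has NULL author.

SQL:
SELECT a.title, b.name AS author
FROM books a
LEFT JOIN authors b ON a.author_id = b.id

Result:
title         | author
--------------+-------
Stone Bridges | Adams 
The Long Road | Baker 
Quiet Streets | Smith 
Silent Waters | NULL  


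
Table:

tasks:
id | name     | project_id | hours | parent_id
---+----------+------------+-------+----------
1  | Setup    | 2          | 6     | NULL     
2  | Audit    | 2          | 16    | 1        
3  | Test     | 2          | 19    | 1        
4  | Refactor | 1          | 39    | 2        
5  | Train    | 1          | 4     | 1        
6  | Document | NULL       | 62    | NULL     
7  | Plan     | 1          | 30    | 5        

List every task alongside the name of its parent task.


This is a self-join: tasks is joined to a second copy of itself, matching each row's parent_id to another row's id. Use LEFT JOIN so rows with parent_id=NULL are kept.
  - task 1 (Setup): parent_id=NULL -> NULL
  - task 2 (Audit): parent_id=1 -> Setup
  - task 3 (Test): parent_id=1 -> Setup
  - task 4 (Refactor): parent_id=2 -> Audit
  - task 5 (Train): parent_id=1 -> Setup
  - task 6 (Document): parent_id=NULL -> NULL
  - task 7 (Plan): parent_id=5 -> Train

SQL:
SELECT a.name AS item, b.name AS parent
FROM tasks a
LEFT JOIN tasks b ON a.parent_id = b.id

Result:
item     | parent
---------+-------
Setup    | NULL  
Audit    | Setup 
Test     | Setup 
Refactor | Audit 
Train    | Setup 
Document | NULL  
Plan     | Train 
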